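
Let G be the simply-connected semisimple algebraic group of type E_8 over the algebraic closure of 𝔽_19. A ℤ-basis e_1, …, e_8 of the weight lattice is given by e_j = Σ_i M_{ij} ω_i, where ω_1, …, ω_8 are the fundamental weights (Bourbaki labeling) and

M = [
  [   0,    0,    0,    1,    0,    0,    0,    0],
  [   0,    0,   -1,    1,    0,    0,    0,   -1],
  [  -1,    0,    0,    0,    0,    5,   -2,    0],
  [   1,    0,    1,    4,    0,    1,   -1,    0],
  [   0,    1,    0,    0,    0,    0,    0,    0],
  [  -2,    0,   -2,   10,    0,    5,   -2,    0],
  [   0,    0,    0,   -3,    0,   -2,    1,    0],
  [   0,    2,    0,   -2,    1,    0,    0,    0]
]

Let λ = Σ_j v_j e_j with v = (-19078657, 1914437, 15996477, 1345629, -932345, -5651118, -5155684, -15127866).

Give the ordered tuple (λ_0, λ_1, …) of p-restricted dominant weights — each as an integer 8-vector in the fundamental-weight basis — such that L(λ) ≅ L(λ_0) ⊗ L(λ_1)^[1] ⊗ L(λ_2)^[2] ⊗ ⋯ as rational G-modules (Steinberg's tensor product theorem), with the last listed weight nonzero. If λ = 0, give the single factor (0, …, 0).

((11, 4, 2, 16, 16, 1, 0, 14), (9, 7, 9, 13, 2, 16, 18, 11), (3, 10, 7, 2, 2, 7, 10, 17), (6, 12, 13, 16, 13, 16, 3, 10), (10, 3, 8, 13, 14, 12, 16, 1))

Converting to the ω-basis (c_i = row i of M dotted with v = (-19078657, 1914437, 15996477, 1345629, -932345, -5651118, -5155684, -15127866)):
  c_1 = (0)·(-19078657) + (0)·(1914437) + (0)·(15996477) + (1)·(1345629) + (0)·(-932345) + (0)·(-5651118) + (0)·(-5155684) + (0)·(-15127866) = 1345629
  c_2 = (0)·(-19078657) + (0)·(1914437) + (-1)·(15996477) + (1)·(1345629) + (0)·(-932345) + (0)·(-5651118) + (0)·(-5155684) + (-1)·(-15127866) = 477018
  c_3 = (-1)·(-19078657) + (0)·(1914437) + (0)·(15996477) + (0)·(1345629) + (0)·(-932345) + (5)·(-5651118) + (-2)·(-5155684) + (0)·(-15127866) = 1134435
  c_4 = (1)·(-19078657) + (0)·(1914437) + (1)·(15996477) + (4)·(1345629) + (0)·(-932345) + (1)·(-5651118) + (-1)·(-5155684) + (0)·(-15127866) = 1804902
  c_5 = (0)·(-19078657) + (1)·(1914437) + (0)·(15996477) + (0)·(1345629) + (0)·(-932345) + (0)·(-5651118) + (0)·(-5155684) + (0)·(-15127866) = 1914437
  c_6 = (-2)·(-19078657) + (0)·(1914437) + (-2)·(15996477) + (10)·(1345629) + (0)·(-932345) + (5)·(-5651118) + (-2)·(-5155684) + (0)·(-15127866) = 1676428
  c_7 = (0)·(-19078657) + (0)·(1914437) + (0)·(15996477) + (-3)·(1345629) + (0)·(-932345) + (-2)·(-5651118) + (1)·(-5155684) + (0)·(-15127866) = 2109665
  c_8 = (0)·(-19078657) + (2)·(1914437) + (0)·(15996477) + (-2)·(1345629) + (1)·(-932345) + (0)·(-5651118) + (0)·(-5155684) + (0)·(-15127866) = 205271
Writing each c_i in base p = 19:
  c_1 = 1345629 = 11·19^0 + 9·19^1 + 3·19^2 + 6·19^3 + 10·19^4
  c_2 = 477018 = 4·19^0 + 7·19^1 + 10·19^2 + 12·19^3 + 3·19^4
  c_3 = 1134435 = 2·19^0 + 9·19^1 + 7·19^2 + 13·19^3 + 8·19^4
  c_4 = 1804902 = 16·19^0 + 13·19^1 + 2·19^2 + 16·19^3 + 13·19^4
  c_5 = 1914437 = 16·19^0 + 2·19^1 + 2·19^2 + 13·19^3 + 14·19^4
  c_6 = 1676428 = 1·19^0 + 16·19^1 + 7·19^2 + 16·19^3 + 12·19^4
  c_7 = 2109665 = 0·19^0 + 18·19^1 + 10·19^2 + 3·19^3 + 16·19^4
  c_8 = 205271 = 14·19^0 + 11·19^1 + 17·19^2 + 10·19^3 + 1·19^4
Factor λ_0 = (11, 4, 2, 16, 16, 1, 0, 14)
Factor λ_1 = (9, 7, 9, 13, 2, 16, 18, 11)
Factor λ_2 = (3, 10, 7, 2, 2, 7, 10, 17)
Factor λ_3 = (6, 12, 13, 16, 13, 16, 3, 10)
Factor λ_4 = (10, 3, 8, 13, 14, 12, 16, 1)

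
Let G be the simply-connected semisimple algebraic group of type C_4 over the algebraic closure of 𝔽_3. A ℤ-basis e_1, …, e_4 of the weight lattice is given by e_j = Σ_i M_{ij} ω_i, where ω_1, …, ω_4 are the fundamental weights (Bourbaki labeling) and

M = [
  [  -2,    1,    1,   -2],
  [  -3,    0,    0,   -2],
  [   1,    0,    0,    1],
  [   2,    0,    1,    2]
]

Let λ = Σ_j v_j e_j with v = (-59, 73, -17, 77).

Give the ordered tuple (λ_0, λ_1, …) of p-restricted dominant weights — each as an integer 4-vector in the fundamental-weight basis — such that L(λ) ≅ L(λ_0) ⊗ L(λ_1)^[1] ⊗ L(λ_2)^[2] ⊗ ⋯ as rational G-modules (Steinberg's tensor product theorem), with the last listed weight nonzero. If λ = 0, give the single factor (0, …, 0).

In the fundamental-weight basis, λ has coordinates c = M·v (v = (-59, 73, -17, 77)):
  c_1 = (-2)·(-59) + (1)·(73) + (1)·(-17) + (-2)·(77) = 20
  c_2 = (-3)·(-59) + (0)·(73) + (0)·(-17) + (-2)·(77) = 23
  c_3 = (1)·(-59) + (0)·(73) + (0)·(-17) + (1)·(77) = 18
  c_4 = (2)·(-59) + (0)·(73) + (1)·(-17) + (2)·(77) = 19
Base-3 expansion of each c_i:
  c_1 = 20 = 2·3^0 + 0·3^1 + 2·3^2
  c_2 = 23 = 2·3^0 + 1·3^1 + 2·3^2
  c_3 = 18 = 0·3^0 + 0·3^1 + 2·3^2
  c_4 = 19 = 1·3^0 + 0·3^1 + 2·3^2
λ_0 = (2, 2, 0, 1)
λ_1 = (0, 1, 0, 0)
λ_2 = (2, 2, 2, 2)

((2, 2, 0, 1), (0, 1, 0, 0), (2, 2, 2, 2))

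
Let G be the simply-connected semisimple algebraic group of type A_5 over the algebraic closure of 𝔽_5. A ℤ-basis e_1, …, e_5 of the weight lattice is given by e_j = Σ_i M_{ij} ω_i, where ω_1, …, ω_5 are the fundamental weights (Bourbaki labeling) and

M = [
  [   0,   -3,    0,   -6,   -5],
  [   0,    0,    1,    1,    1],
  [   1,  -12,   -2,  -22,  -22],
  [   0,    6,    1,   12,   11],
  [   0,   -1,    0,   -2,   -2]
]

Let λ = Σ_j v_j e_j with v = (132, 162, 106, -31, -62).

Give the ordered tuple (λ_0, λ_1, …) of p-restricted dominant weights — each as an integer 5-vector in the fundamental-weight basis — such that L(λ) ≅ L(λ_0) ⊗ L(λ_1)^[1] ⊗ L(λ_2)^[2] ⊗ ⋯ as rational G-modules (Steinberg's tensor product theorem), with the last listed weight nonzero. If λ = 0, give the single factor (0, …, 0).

((0, 3, 2, 4, 4), (2, 2, 4, 4, 4))

Change of basis e → ω: c = M·v where v = (132, 162, 106, -31, -62):
  c_1 = (0)·(132) + (-3)·(162) + (0)·(106) + (-6)·(-31) + (-5)·(-62) = 10
  c_2 = (0)·(132) + (0)·(162) + (1)·(106) + (1)·(-31) + (1)·(-62) = 13
  c_3 = (1)·(132) + (-12)·(162) + (-2)·(106) + (-22)·(-31) + (-22)·(-62) = 22
  c_4 = (0)·(132) + (6)·(162) + (1)·(106) + (12)·(-31) + (11)·(-62) = 24
  c_5 = (0)·(132) + (-1)·(162) + (0)·(106) + (-2)·(-31) + (-2)·(-62) = 24
p = 5; digits c_i = Σ_j d_{ij}·5^j, 0 ≤ d_{ij} < 5:
  c_1 = 10 = 0·5^0 + 2·5^1
  c_2 = 13 = 3·5^0 + 2·5^1
  c_3 = 22 = 2·5^0 + 4·5^1
  c_4 = 24 = 4·5^0 + 4·5^1
  c_5 = 24 = 4·5^0 + 4·5^1
λ_0 = (0, 3, 2, 4, 4)
λ_1 = (2, 2, 4, 4, 4)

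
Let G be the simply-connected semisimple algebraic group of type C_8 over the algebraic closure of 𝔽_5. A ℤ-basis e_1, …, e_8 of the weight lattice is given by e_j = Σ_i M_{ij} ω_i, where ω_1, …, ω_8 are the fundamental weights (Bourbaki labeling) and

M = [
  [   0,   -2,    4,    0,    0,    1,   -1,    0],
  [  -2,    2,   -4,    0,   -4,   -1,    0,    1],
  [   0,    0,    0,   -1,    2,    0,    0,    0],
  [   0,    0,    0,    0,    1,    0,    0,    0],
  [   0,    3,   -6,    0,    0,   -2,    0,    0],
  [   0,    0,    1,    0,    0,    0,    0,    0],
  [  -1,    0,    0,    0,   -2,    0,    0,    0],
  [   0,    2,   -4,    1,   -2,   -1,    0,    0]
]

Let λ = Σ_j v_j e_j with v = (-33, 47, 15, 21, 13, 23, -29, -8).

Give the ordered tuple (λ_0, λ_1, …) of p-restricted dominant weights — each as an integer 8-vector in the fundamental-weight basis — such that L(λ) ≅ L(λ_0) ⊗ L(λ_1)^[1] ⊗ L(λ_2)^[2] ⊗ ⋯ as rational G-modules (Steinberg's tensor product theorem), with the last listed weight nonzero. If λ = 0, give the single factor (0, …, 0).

Compute c_i = Σ_j M_{ij} v_j with v = (-33, 47, 15, 21, 13, 23, -29, -8):
  c_1 = (0)·(-33) + (-2)·(47) + (4)·(15) + (0)·(21) + (0)·(13) + (1)·(23) + (-1)·(-29) + (0)·(-8) = 18
  c_2 = (-2)·(-33) + (2)·(47) + (-4)·(15) + (0)·(21) + (-4)·(13) + (-1)·(23) + (0)·(-29) + (1)·(-8) = 17
  c_3 = (0)·(-33) + (0)·(47) + (0)·(15) + (-1)·(21) + (2)·(13) + (0)·(23) + (0)·(-29) + (0)·(-8) = 5
  c_4 = (0)·(-33) + (0)·(47) + (0)·(15) + (0)·(21) + (1)·(13) + (0)·(23) + (0)·(-29) + (0)·(-8) = 13
  c_5 = (0)·(-33) + (3)·(47) + (-6)·(15) + (0)·(21) + (0)·(13) + (-2)·(23) + (0)·(-29) + (0)·(-8) = 5
  c_6 = (0)·(-33) + (0)·(47) + (1)·(15) + (0)·(21) + (0)·(13) + (0)·(23) + (0)·(-29) + (0)·(-8) = 15
  c_7 = (-1)·(-33) + (0)·(47) + (0)·(15) + (0)·(21) + (-2)·(13) + (0)·(23) + (0)·(-29) + (0)·(-8) = 7
  c_8 = (0)·(-33) + (2)·(47) + (-4)·(15) + (1)·(21) + (-2)·(13) + (-1)·(23) + (0)·(-29) + (0)·(-8) = 6
Base-5 expansion of each c_i:
  c_1 = 18 = 3·5^0 + 3·5^1
  c_2 = 17 = 2·5^0 + 3·5^1
  c_3 = 5 = 0·5^0 + 1·5^1
  c_4 = 13 = 3·5^0 + 2·5^1
  c_5 = 5 = 0·5^0 + 1·5^1
  c_6 = 15 = 0·5^0 + 3·5^1
  c_7 = 7 = 2·5^0 + 1·5^1
  c_8 = 6 = 1·5^0 + 1·5^1
λ_0 = (3, 2, 0, 3, 0, 0, 2, 1)
λ_1 = (3, 3, 1, 2, 1, 3, 1, 1)

((3, 2, 0, 3, 0, 0, 2, 1), (3, 3, 1, 2, 1, 3, 1, 1))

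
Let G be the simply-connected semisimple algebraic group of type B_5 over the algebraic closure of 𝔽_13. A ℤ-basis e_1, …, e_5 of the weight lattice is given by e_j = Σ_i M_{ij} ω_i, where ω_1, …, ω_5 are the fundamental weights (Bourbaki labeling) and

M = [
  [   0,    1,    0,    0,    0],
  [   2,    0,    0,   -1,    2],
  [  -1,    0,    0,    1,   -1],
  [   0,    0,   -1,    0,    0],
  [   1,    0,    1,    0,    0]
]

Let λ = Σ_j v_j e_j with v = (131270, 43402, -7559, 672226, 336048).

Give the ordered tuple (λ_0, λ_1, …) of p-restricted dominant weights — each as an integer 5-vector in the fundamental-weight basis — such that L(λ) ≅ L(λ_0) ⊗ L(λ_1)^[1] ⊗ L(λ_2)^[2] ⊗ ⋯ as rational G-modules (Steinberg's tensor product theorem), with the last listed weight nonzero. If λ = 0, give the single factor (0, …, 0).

((8, 5, 2, 6, 3), (10, 9, 6, 9, 0), (9, 5, 3, 5, 4), (6, 2, 2, 3, 4), (1, 9, 7, 0, 4))

ω-coordinates c = M·v, v = (131270, 43402, -7559, 672226, 336048):
  c_1 = 0*131270 + 1*43402 + 0*-7559 + 0*672226 + 0*336048 = 43402
  c_2 = 2*131270 + 0*43402 + 0*-7559 + -1*672226 + 2*336048 = 262410
  c_3 = -1*131270 + 0*43402 + 0*-7559 + 1*672226 + -1*336048 = 204908
  c_4 = 0*131270 + 0*43402 + -1*-7559 + 0*672226 + 0*336048 = 7559
  c_5 = 1*131270 + 0*43402 + 1*-7559 + 0*672226 + 0*336048 = 123711
Expand coordinatewise in base 13:
  c_1 = 43402 = 8·13^0 + 10·13^1 + 9·13^2 + 6·13^3 + 1·13^4
  c_2 = 262410 = 5·13^0 + 9·13^1 + 5·13^2 + 2·13^3 + 9·13^4
  c_3 = 204908 = 2·13^0 + 6·13^1 + 3·13^2 + 2·13^3 + 7·13^4
  c_4 = 7559 = 6·13^0 + 9·13^1 + 5·13^2 + 3·13^3
  c_5 = 123711 = 3·13^0 + 0·13^1 + 4·13^2 + 4·13^3 + 4·13^4
Factor λ_0 = (8, 5, 2, 6, 3)
Factor λ_1 = (10, 9, 6, 9, 0)
Factor λ_2 = (9, 5, 3, 5, 4)
Factor λ_3 = (6, 2, 2, 3, 4)
Factor λ_4 = (1, 9, 7, 0, 4)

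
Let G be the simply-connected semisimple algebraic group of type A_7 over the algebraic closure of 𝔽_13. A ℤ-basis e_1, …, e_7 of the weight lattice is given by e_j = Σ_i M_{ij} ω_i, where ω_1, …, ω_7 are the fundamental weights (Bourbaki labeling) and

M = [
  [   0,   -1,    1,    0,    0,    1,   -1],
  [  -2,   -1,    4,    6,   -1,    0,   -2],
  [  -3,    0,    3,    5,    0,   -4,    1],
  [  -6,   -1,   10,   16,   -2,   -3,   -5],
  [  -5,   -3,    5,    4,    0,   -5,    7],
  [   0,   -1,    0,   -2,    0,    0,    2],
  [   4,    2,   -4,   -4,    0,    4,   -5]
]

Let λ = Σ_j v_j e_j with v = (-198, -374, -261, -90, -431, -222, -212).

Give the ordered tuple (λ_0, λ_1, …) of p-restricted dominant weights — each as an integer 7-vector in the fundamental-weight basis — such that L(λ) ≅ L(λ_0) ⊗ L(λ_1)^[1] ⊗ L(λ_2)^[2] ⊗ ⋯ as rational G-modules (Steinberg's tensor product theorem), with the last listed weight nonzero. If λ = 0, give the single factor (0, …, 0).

ω-coordinates c = M·v, v = (-198, -374, -261, -90, -431, -222, -212):
  c_1 = (0)·(-198) + (-1)·(-374) + (1)·(-261) + (0)·(-90) + (0)·(-431) + (1)·(-222) + (-1)·(-212) = 103
  c_2 = (-2)·(-198) + (-1)·(-374) + (4)·(-261) + (6)·(-90) + (-1)·(-431) + (0)·(-222) + (-2)·(-212) = 41
  c_3 = (-3)·(-198) + (0)·(-374) + (3)·(-261) + (5)·(-90) + (0)·(-431) + (-4)·(-222) + (1)·(-212) = 37
  c_4 = (-6)·(-198) + (-1)·(-374) + (10)·(-261) + (16)·(-90) + (-2)·(-431) + (-3)·(-222) + (-5)·(-212) = 100
  c_5 = (-5)·(-198) + (-3)·(-374) + (5)·(-261) + (4)·(-90) + (0)·(-431) + (-5)·(-222) + (7)·(-212) = 73
  c_6 = (0)·(-198) + (-1)·(-374) + (0)·(-261) + (-2)·(-90) + (0)·(-431) + (0)·(-222) + (2)·(-212) = 130
  c_7 = (4)·(-198) + (2)·(-374) + (-4)·(-261) + (-4)·(-90) + (0)·(-431) + (4)·(-222) + (-5)·(-212) = 36
Expand coordinatewise in base 13:
  c_1 = 103 = 12·13^0 + 7·13^1
  c_2 = 41 = 2·13^0 + 3·13^1
  c_3 = 37 = 11·13^0 + 2·13^1
  c_4 = 100 = 9·13^0 + 7·13^1
  c_5 = 73 = 8·13^0 + 5·13^1
  c_6 = 130 = 0·13^0 + 10·13^1
  c_7 = 36 = 10·13^0 + 2·13^1
λ_0 = (12, 2, 11, 9, 8, 0, 10)
λ_1 = (7, 3, 2, 7, 5, 10, 2)

((12, 2, 11, 9, 8, 0, 10), (7, 3, 2, 7, 5, 10, 2))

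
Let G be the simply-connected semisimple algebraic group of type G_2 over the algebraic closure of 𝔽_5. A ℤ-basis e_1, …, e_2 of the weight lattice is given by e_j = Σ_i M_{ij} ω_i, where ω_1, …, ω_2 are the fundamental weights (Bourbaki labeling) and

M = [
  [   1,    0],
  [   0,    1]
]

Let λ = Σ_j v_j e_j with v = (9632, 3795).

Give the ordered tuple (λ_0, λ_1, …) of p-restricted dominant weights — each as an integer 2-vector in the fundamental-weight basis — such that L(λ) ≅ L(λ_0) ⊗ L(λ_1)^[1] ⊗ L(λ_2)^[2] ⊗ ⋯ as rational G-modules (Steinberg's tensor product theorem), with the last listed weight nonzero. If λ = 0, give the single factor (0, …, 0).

ω-coordinates c = M·v, v = (9632, 3795):
  c_1 = 1·9632 + 0·3795 = 9632
  c_2 = 0·9632 + 1·3795 = 3795
Expand coordinatewise in base 5:
  c_1 = 9632 = 2·5^0 + 1·5^1 + 0·5^2 + 2·5^3 + 0·5^4 + 3·5^5
  c_2 = 3795 = 0·5^0 + 4·5^1 + 1·5^2 + 0·5^3 + 1·5^4 + 1·5^5
λ_0 = (2, 0)
λ_1 = (1, 4)
λ_2 = (0, 1)
λ_3 = (2, 0)
λ_4 = (0, 1)
λ_5 = (3, 1)

((2, 0), (1, 4), (0, 1), (2, 0), (0, 1), (3, 1))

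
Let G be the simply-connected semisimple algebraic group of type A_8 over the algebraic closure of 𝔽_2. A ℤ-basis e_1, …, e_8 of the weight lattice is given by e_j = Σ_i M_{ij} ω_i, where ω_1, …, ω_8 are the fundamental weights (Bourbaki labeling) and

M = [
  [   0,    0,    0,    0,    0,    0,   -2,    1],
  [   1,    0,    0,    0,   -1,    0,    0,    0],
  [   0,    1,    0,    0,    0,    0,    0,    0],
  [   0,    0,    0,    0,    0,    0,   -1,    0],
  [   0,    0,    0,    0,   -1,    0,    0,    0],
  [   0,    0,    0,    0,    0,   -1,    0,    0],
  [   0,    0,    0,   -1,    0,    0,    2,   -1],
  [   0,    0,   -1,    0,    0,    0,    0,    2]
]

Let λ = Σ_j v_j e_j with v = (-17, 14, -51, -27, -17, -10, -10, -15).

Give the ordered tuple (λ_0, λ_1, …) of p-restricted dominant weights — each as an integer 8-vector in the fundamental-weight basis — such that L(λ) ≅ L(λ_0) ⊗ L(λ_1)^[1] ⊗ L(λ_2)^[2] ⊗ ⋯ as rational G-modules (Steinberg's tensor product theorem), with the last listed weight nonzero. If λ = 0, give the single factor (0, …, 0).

((1, 0, 0, 0, 1, 0, 0, 1), (0, 0, 1, 1, 0, 1, 1, 0), (1, 0, 1, 0, 0, 0, 1, 1), (0, 0, 1, 1, 0, 1, 0, 0), (0, 0, 0, 0, 1, 0, 1, 1))

Converting to the ω-basis (c_i = row i of M dotted with v = (-17, 14, -51, -27, -17, -10, -10, -15)):
  c_1 = (0)·(-17) + (0)·(14) + (0)·(-51) + (0)·(-27) + (0)·(-17) + (0)·(-10) + (-2)·(-10) + (1)·(-15) = 5
  c_2 = (1)·(-17) + (0)·(14) + (0)·(-51) + (0)·(-27) + (-1)·(-17) + (0)·(-10) + (0)·(-10) + (0)·(-15) = 0
  c_3 = (0)·(-17) + (1)·(14) + (0)·(-51) + (0)·(-27) + (0)·(-17) + (0)·(-10) + (0)·(-10) + (0)·(-15) = 14
  c_4 = (0)·(-17) + (0)·(14) + (0)·(-51) + (0)·(-27) + (0)·(-17) + (0)·(-10) + (-1)·(-10) + (0)·(-15) = 10
  c_5 = (0)·(-17) + (0)·(14) + (0)·(-51) + (0)·(-27) + (-1)·(-17) + (0)·(-10) + (0)·(-10) + (0)·(-15) = 17
  c_6 = (0)·(-17) + (0)·(14) + (0)·(-51) + (0)·(-27) + (0)·(-17) + (-1)·(-10) + (0)·(-10) + (0)·(-15) = 10
  c_7 = (0)·(-17) + (0)·(14) + (0)·(-51) + (-1)·(-27) + (0)·(-17) + (0)·(-10) + (2)·(-10) + (-1)·(-15) = 22
  c_8 = (0)·(-17) + (0)·(14) + (-1)·(-51) + (0)·(-27) + (0)·(-17) + (0)·(-10) + (0)·(-10) + (2)·(-15) = 21
Expand coordinatewise in base 2:
  c_1 = 5 = 1·2^0 + 0·2^1 + 1·2^2
  c_2 = 0
  c_3 = 14 = 0·2^0 + 1·2^1 + 1·2^2 + 1·2^3
  c_4 = 10 = 0·2^0 + 1·2^1 + 0·2^2 + 1·2^3
  c_5 = 17 = 1·2^0 + 0·2^1 + 0·2^2 + 0·2^3 + 1·2^4
  c_6 = 10 = 0·2^0 + 1·2^1 + 0·2^2 + 1·2^3
  c_7 = 22 = 0·2^0 + 1·2^1 + 1·2^2 + 0·2^3 + 1·2^4
  c_8 = 21 = 1·2^0 + 0·2^1 + 1·2^2 + 0·2^3 + 1·2^4
Factor λ_0 = (1, 0, 0, 0, 1, 0, 0, 1)
Factor λ_1 = (0, 0, 1, 1, 0, 1, 1, 0)
Factor λ_2 = (1, 0, 1, 0, 0, 0, 1, 1)
Factor λ_3 = (0, 0, 1, 1, 0, 1, 0, 0)
Factor λ_4 = (0, 0, 0, 0, 1, 0, 1, 1)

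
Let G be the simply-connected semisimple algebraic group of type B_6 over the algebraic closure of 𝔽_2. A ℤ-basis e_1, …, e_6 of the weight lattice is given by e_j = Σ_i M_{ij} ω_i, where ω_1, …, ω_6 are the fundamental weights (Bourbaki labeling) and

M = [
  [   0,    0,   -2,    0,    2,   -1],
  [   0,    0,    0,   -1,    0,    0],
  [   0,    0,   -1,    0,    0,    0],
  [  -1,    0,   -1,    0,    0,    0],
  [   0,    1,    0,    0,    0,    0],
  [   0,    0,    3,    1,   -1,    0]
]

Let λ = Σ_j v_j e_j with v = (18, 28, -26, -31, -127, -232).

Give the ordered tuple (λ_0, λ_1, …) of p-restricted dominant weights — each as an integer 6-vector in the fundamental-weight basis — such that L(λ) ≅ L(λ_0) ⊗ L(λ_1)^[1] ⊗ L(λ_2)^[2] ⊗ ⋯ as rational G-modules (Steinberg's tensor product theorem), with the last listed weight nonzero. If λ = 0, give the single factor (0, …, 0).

((0, 1, 0, 0, 0, 0), (1, 1, 1, 0, 0, 1), (1, 1, 0, 0, 1, 0), (1, 1, 1, 1, 1, 0), (1, 1, 1, 0, 1, 1))

In the fundamental-weight basis, λ has coordinates c = M·v (v = (18, 28, -26, -31, -127, -232)):
  c_1 = 0*18 + 0*28 + -2*-26 + 0*-31 + 2*-127 + -1*-232 = 30
  c_2 = 0*18 + 0*28 + 0*-26 + -1*-31 + 0*-127 + 0*-232 = 31
  c_3 = 0*18 + 0*28 + -1*-26 + 0*-31 + 0*-127 + 0*-232 = 26
  c_4 = -1*18 + 0*28 + -1*-26 + 0*-31 + 0*-127 + 0*-232 = 8
  c_5 = 0*18 + 1*28 + 0*-26 + 0*-31 + 0*-127 + 0*-232 = 28
  c_6 = 0*18 + 0*28 + 3*-26 + 1*-31 + -1*-127 + 0*-232 = 18
Base-2 expansion of each c_i:
  c_1 = 30 = 0·2^0 + 1·2^1 + 1·2^2 + 1·2^3 + 1·2^4
  c_2 = 31 = 1·2^0 + 1·2^1 + 1·2^2 + 1·2^3 + 1·2^4
  c_3 = 26 = 0·2^0 + 1·2^1 + 0·2^2 + 1·2^3 + 1·2^4
  c_4 = 8 = 0·2^0 + 0·2^1 + 0·2^2 + 1·2^3
  c_5 = 28 = 0·2^0 + 0·2^1 + 1·2^2 + 1·2^3 + 1·2^4
  c_6 = 18 = 0·2^0 + 1·2^1 + 0·2^2 + 0·2^3 + 1·2^4
p-restricted factor λ_0 = (0, 1, 0, 0, 0, 0)
p-restricted factor λ_1 = (1, 1, 1, 0, 0, 1)
p-restricted factor λ_2 = (1, 1, 0, 0, 1, 0)
p-restricted factor λ_3 = (1, 1, 1, 1, 1, 0)
p-restricted factor λ_4 = (1, 1, 1, 0, 1, 1)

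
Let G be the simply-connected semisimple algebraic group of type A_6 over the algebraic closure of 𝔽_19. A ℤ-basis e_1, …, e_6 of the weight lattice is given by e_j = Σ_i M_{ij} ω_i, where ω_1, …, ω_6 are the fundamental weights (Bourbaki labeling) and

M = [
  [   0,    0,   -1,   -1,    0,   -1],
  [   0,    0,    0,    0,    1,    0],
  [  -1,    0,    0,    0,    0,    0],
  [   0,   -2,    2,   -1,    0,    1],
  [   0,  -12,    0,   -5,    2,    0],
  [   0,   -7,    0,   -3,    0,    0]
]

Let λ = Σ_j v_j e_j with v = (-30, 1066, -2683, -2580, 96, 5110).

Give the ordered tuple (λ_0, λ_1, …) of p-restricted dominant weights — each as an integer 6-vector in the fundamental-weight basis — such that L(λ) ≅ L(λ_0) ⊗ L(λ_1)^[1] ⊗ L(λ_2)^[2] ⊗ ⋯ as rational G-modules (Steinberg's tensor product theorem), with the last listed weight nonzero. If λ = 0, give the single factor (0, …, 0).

Converting to the ω-basis (c_i = row i of M dotted with v = (-30, 1066, -2683, -2580, 96, 5110)):
  c_1 = (0)·(-30) + (0)·(1066) + (-1)·(-2683) + (-1)·(-2580) + (0)·(96) + (-1)·(5110) = 153
  c_2 = (0)·(-30) + (0)·(1066) + (0)·(-2683) + (0)·(-2580) + (1)·(96) + (0)·(5110) = 96
  c_3 = (-1)·(-30) + (0)·(1066) + (0)·(-2683) + (0)·(-2580) + (0)·(96) + (0)·(5110) = 30
  c_4 = (0)·(-30) + (-2)·(1066) + (2)·(-2683) + (-1)·(-2580) + (0)·(96) + (1)·(5110) = 192
  c_5 = (0)·(-30) + (-12)·(1066) + (0)·(-2683) + (-5)·(-2580) + (2)·(96) + (0)·(5110) = 300
  c_6 = (0)·(-30) + (-7)·(1066) + (0)·(-2683) + (-3)·(-2580) + (0)·(96) + (0)·(5110) = 278
Base-19 expansion of each c_i:
  c_1 = 153 = 1·19^0 + 8·19^1
  c_2 = 96 = 1·19^0 + 5·19^1
  c_3 = 30 = 11·19^0 + 1·19^1
  c_4 = 192 = 2·19^0 + 10·19^1
  c_5 = 300 = 15·19^0 + 15·19^1
  c_6 = 278 = 12·19^0 + 14·19^1
Factor λ_0 = (1, 1, 11, 2, 15, 12)
Factor λ_1 = (8, 5, 1, 10, 15, 14)

((1, 1, 11, 2, 15, 12), (8, 5, 1, 10, 15, 14))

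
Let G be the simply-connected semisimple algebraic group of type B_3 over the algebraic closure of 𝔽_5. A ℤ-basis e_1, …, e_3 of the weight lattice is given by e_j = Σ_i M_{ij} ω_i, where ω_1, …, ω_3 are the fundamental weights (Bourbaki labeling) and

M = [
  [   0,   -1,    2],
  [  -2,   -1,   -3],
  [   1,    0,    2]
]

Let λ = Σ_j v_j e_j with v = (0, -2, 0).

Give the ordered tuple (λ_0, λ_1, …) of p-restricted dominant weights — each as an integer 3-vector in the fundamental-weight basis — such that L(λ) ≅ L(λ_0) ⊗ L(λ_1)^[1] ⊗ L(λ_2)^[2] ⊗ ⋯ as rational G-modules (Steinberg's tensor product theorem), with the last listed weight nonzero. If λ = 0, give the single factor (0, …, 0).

((2, 2, 0),)

Change of basis e → ω: c = M·v where v = (0, -2, 0):
  c_1 = 0·0 + (-1)·(-2) + 2·0 = 2
  c_2 = (-2)·(0) + (-1)·(-2) + (-3)·(0) = 2
  c_3 = 1·0 + (0)·(-2) + 2·0 = 0
Base-5 expansion of each c_i:
  c_1 = 2 = 2·5^0
  c_2 = 2 = 2·5^0
  c_3 = 0
Factor λ_0 = (2, 2, 0)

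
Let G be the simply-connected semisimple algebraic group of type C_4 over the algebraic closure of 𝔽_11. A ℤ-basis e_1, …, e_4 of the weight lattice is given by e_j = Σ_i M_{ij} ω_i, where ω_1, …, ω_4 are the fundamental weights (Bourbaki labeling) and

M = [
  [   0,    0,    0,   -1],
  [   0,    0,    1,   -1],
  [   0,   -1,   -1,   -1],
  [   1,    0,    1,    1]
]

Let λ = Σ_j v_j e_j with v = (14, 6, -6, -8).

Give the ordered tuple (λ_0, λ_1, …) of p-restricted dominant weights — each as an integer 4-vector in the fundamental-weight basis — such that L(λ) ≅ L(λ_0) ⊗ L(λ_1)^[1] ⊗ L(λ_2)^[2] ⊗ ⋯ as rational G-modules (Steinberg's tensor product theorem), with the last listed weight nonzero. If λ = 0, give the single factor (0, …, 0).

ω-coordinates c = M·v, v = (14, 6, -6, -8):
  c_1 = 0·14 + 0·6 + (0)·(-6) + (-1)·(-8) = 8
  c_2 = 0·14 + 0·6 + (1)·(-6) + (-1)·(-8) = 2
  c_3 = 0·14 + (-1)·(6) + (-1)·(-6) + (-1)·(-8) = 8
  c_4 = 1·14 + 0·6 + (1)·(-6) + (1)·(-8) = 0
Expand coordinatewise in base 11:
  c_1 = 8 = 8·11^0
  c_2 = 2 = 2·11^0
  c_3 = 8 = 8·11^0
  c_4 = 0
Factor λ_0 = (8, 2, 8, 0)

((8, 2, 8, 0),)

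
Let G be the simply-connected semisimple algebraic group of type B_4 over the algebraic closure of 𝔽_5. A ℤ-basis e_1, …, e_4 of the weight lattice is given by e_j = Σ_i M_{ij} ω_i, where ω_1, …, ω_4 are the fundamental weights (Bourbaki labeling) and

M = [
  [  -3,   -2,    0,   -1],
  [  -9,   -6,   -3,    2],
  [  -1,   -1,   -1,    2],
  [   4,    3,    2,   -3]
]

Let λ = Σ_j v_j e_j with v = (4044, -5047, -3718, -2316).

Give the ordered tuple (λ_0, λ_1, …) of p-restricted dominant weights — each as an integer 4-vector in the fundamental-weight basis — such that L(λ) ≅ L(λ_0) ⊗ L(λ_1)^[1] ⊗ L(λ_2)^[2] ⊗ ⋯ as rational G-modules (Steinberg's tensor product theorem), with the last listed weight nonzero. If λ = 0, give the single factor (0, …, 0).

((3, 3, 4, 2), (0, 1, 2, 4), (1, 1, 3, 1), (2, 3, 0, 4))

Change of basis e → ω: c = M·v where v = (4044, -5047, -3718, -2316):
  c_1 = (-3)·(4044) + (-2)·(-5047) + (0)·(-3718) + (-1)·(-2316) = 278
  c_2 = (-9)·(4044) + (-6)·(-5047) + (-3)·(-3718) + (2)·(-2316) = 408
  c_3 = (-1)·(4044) + (-1)·(-5047) + (-1)·(-3718) + (2)·(-2316) = 89
  c_4 = 4·4044 + (3)·(-5047) + (2)·(-3718) + (-3)·(-2316) = 547
Base-5 expansion of each c_i:
  c_1 = 278 = 3·5^0 + 0·5^1 + 1·5^2 + 2·5^3
  c_2 = 408 = 3·5^0 + 1·5^1 + 1·5^2 + 3·5^3
  c_3 = 89 = 4·5^0 + 2·5^1 + 3·5^2
  c_4 = 547 = 2·5^0 + 4·5^1 + 1·5^2 + 4·5^3
λ_0 = (3, 3, 4, 2)
λ_1 = (0, 1, 2, 4)
λ_2 = (1, 1, 3, 1)
λ_3 = (2, 3, 0, 4)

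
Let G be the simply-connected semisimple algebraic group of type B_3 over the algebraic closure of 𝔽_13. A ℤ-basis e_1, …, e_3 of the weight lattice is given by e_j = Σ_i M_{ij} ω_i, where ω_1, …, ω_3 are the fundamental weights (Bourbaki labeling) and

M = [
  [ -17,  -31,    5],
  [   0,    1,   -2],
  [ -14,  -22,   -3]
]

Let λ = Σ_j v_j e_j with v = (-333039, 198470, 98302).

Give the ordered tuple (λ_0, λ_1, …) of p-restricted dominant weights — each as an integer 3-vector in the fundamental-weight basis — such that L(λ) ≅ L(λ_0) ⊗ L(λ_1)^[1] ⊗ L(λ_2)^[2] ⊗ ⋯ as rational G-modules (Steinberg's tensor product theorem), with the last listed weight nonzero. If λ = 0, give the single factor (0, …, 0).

ω-coordinates c = M·v, v = (-333039, 198470, 98302):
  c_1 = -17*-333039 + -31*198470 + 5*98302 = 603
  c_2 = 0*-333039 + 1*198470 + -2*98302 = 1866
  c_3 = -14*-333039 + -22*198470 + -3*98302 = 1300
p = 13; digits c_i = Σ_j d_{ij}·13^j, 0 ≤ d_{ij} < 13:
  c_1 = 603 = 5·13^0 + 7·13^1 + 3·13^2
  c_2 = 1866 = 7·13^0 + 0·13^1 + 11·13^2
  c_3 = 1300 = 0·13^0 + 9·13^1 + 7·13^2
Factor λ_0 = (5, 7, 0)
Factor λ_1 = (7, 0, 9)
Factor λ_2 = (3, 11, 7)

((5, 7, 0), (7, 0, 9), (3, 11, 7))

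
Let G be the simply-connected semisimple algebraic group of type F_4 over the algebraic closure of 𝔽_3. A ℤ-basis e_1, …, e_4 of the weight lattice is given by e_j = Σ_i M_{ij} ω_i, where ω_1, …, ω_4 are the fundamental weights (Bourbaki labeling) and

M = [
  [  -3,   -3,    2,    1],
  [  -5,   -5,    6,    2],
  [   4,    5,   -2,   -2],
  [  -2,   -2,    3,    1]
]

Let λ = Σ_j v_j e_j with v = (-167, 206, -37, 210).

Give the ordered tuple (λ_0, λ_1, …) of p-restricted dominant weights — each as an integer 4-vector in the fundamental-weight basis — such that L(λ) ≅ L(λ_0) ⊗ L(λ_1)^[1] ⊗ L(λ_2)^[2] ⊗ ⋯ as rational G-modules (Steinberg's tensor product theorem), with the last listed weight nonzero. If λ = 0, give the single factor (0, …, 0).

((1, 0, 1, 0), (0, 1, 2, 1), (2, 0, 1, 2))

In the fundamental-weight basis, λ has coordinates c = M·v (v = (-167, 206, -37, 210)):
  c_1 = (-3)·(-167) + (-3)·(206) + (2)·(-37) + (1)·(210) = 19
  c_2 = (-5)·(-167) + (-5)·(206) + (6)·(-37) + (2)·(210) = 3
  c_3 = (4)·(-167) + (5)·(206) + (-2)·(-37) + (-2)·(210) = 16
  c_4 = (-2)·(-167) + (-2)·(206) + (3)·(-37) + (1)·(210) = 21
Base-3 expansion of each c_i:
  c_1 = 19 = 1·3^0 + 0·3^1 + 2·3^2
  c_2 = 3 = 0·3^0 + 1·3^1
  c_3 = 16 = 1·3^0 + 2·3^1 + 1·3^2
  c_4 = 21 = 0·3^0 + 1·3^1 + 2·3^2
λ_0 = (1, 0, 1, 0)
λ_1 = (0, 1, 2, 1)
λ_2 = (2, 0, 1, 2)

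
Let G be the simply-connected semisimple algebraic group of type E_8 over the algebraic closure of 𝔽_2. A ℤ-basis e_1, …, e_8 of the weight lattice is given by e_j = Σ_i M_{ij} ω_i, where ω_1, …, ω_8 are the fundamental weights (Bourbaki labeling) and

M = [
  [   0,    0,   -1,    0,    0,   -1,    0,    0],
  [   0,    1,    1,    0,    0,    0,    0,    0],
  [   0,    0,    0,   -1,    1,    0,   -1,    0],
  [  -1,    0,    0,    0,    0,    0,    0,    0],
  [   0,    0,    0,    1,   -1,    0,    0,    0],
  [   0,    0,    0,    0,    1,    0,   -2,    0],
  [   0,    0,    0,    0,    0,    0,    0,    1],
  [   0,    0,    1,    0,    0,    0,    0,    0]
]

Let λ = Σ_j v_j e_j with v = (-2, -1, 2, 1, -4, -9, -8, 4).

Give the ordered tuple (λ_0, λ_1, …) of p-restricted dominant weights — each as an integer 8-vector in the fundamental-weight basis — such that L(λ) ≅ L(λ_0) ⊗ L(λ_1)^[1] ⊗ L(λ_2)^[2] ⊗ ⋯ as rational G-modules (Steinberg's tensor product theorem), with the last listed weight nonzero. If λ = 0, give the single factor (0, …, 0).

((1, 1, 1, 0, 1, 0, 0, 0), (1, 0, 1, 1, 0, 0, 0, 1), (1, 0, 0, 0, 1, 1, 1, 0), (0, 0, 0, 0, 0, 1, 0, 0))

Compute c_i = Σ_j M_{ij} v_j with v = (-2, -1, 2, 1, -4, -9, -8, 4):
  c_1 = (0)·(-2) + (0)·(-1) + (-1)·(2) + (0)·(1) + (0)·(-4) + (-1)·(-9) + (0)·(-8) + (0)·(4) = 7
  c_2 = (0)·(-2) + (1)·(-1) + (1)·(2) + (0)·(1) + (0)·(-4) + (0)·(-9) + (0)·(-8) + (0)·(4) = 1
  c_3 = (0)·(-2) + (0)·(-1) + (0)·(2) + (-1)·(1) + (1)·(-4) + (0)·(-9) + (-1)·(-8) + (0)·(4) = 3
  c_4 = (-1)·(-2) + (0)·(-1) + (0)·(2) + (0)·(1) + (0)·(-4) + (0)·(-9) + (0)·(-8) + (0)·(4) = 2
  c_5 = (0)·(-2) + (0)·(-1) + (0)·(2) + (1)·(1) + (-1)·(-4) + (0)·(-9) + (0)·(-8) + (0)·(4) = 5
  c_6 = (0)·(-2) + (0)·(-1) + (0)·(2) + (0)·(1) + (1)·(-4) + (0)·(-9) + (-2)·(-8) + (0)·(4) = 12
  c_7 = (0)·(-2) + (0)·(-1) + (0)·(2) + (0)·(1) + (0)·(-4) + (0)·(-9) + (0)·(-8) + (1)·(4) = 4
  c_8 = (0)·(-2) + (0)·(-1) + (1)·(2) + (0)·(1) + (0)·(-4) + (0)·(-9) + (0)·(-8) + (0)·(4) = 2
p = 2; digits c_i = Σ_j d_{ij}·2^j, 0 ≤ d_{ij} < 2:
  c_1 = 7 = 1·2^0 + 1·2^1 + 1·2^2
  c_2 = 1 = 1·2^0
  c_3 = 3 = 1·2^0 + 1·2^1
  c_4 = 2 = 0·2^0 + 1·2^1
  c_5 = 5 = 1·2^0 + 0·2^1 + 1·2^2
  c_6 = 12 = 0·2^0 + 0·2^1 + 1·2^2 + 1·2^3
  c_7 = 4 = 0·2^0 + 0·2^1 + 1·2^2
  c_8 = 2 = 0·2^0 + 1·2^1
p-restricted factor λ_0 = (1, 1, 1, 0, 1, 0, 0, 0)
p-restricted factor λ_1 = (1, 0, 1, 1, 0, 0, 0, 1)
p-restricted factor λ_2 = (1, 0, 0, 0, 1, 1, 1, 0)
p-restricted factor λ_3 = (0, 0, 0, 0, 0, 1, 0, 0)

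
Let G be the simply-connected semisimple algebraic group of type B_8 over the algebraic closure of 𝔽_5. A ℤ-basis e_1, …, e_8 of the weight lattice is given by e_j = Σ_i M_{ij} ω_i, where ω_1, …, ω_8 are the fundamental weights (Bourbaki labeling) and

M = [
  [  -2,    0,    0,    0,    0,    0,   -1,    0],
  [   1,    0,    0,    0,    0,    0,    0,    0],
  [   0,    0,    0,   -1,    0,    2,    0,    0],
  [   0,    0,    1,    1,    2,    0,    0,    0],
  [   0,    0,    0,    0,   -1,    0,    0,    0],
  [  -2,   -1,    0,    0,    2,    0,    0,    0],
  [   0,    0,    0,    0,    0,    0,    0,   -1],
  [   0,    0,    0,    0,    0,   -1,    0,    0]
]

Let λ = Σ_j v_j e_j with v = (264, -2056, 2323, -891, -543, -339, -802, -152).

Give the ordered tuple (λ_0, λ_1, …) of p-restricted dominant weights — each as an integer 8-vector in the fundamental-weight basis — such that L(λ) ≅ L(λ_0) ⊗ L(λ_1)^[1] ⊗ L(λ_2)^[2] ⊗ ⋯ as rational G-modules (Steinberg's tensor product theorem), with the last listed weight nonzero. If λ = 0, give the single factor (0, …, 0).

ω-coordinates c = M·v, v = (264, -2056, 2323, -891, -543, -339, -802, -152):
  c_1 = (-2)·(264) + (0)·(-2056) + (0)·(2323) + (0)·(-891) + (0)·(-543) + (0)·(-339) + (-1)·(-802) + (0)·(-152) = 274
  c_2 = (1)·(264) + (0)·(-2056) + (0)·(2323) + (0)·(-891) + (0)·(-543) + (0)·(-339) + (0)·(-802) + (0)·(-152) = 264
  c_3 = (0)·(264) + (0)·(-2056) + (0)·(2323) + (-1)·(-891) + (0)·(-543) + (2)·(-339) + (0)·(-802) + (0)·(-152) = 213
  c_4 = (0)·(264) + (0)·(-2056) + (1)·(2323) + (1)·(-891) + (2)·(-543) + (0)·(-339) + (0)·(-802) + (0)·(-152) = 346
  c_5 = (0)·(264) + (0)·(-2056) + (0)·(2323) + (0)·(-891) + (-1)·(-543) + (0)·(-339) + (0)·(-802) + (0)·(-152) = 543
  c_6 = (-2)·(264) + (-1)·(-2056) + (0)·(2323) + (0)·(-891) + (2)·(-543) + (0)·(-339) + (0)·(-802) + (0)·(-152) = 442
  c_7 = (0)·(264) + (0)·(-2056) + (0)·(2323) + (0)·(-891) + (0)·(-543) + (0)·(-339) + (0)·(-802) + (-1)·(-152) = 152
  c_8 = (0)·(264) + (0)·(-2056) + (0)·(2323) + (0)·(-891) + (0)·(-543) + (-1)·(-339) + (0)·(-802) + (0)·(-152) = 339
Expand coordinatewise in base 5:
  c_1 = 274 = 4·5^0 + 4·5^1 + 0·5^2 + 2·5^3
  c_2 = 264 = 4·5^0 + 2·5^1 + 0·5^2 + 2·5^3
  c_3 = 213 = 3·5^0 + 2·5^1 + 3·5^2 + 1·5^3
  c_4 = 346 = 1·5^0 + 4·5^1 + 3·5^2 + 2·5^3
  c_5 = 543 = 3·5^0 + 3·5^1 + 1·5^2 + 4·5^3
  c_6 = 442 = 2·5^0 + 3·5^1 + 2·5^2 + 3·5^3
  c_7 = 152 = 2·5^0 + 0·5^1 + 1·5^2 + 1·5^3
  c_8 = 339 = 4·5^0 + 2·5^1 + 3·5^2 + 2·5^3
p-restricted factor λ_0 = (4, 4, 3, 1, 3, 2, 2, 4)
p-restricted factor λ_1 = (4, 2, 2, 4, 3, 3, 0, 2)
p-restricted factor λ_2 = (0, 0, 3, 3, 1, 2, 1, 3)
p-restricted factor λ_3 = (2, 2, 1, 2, 4, 3, 1, 2)

((4, 4, 3, 1, 3, 2, 2, 4), (4, 2, 2, 4, 3, 3, 0, 2), (0, 0, 3, 3, 1, 2, 1, 3), (2, 2, 1, 2, 4, 3, 1, 2))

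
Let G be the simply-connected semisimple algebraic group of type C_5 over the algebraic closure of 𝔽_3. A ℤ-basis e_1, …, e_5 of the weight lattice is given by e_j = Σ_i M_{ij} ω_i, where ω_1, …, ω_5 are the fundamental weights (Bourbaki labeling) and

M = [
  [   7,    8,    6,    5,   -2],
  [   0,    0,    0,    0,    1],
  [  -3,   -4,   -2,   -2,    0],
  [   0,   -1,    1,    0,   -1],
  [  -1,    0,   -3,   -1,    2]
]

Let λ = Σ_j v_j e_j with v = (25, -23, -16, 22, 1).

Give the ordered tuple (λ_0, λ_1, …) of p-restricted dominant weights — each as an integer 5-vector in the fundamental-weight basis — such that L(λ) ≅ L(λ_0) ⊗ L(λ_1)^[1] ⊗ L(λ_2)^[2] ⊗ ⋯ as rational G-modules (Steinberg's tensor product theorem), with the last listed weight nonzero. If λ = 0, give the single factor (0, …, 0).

((0, 1, 2, 0, 0), (1, 0, 1, 2, 1))

ω-coordinates c = M·v, v = (25, -23, -16, 22, 1):
  c_1 = 7·25 + (8)·(-23) + (6)·(-16) + 5·22 + (-2)·(1) = 3
  c_2 = 0·25 + (0)·(-23) + (0)·(-16) + 0·22 + 1·1 = 1
  c_3 = (-3)·(25) + (-4)·(-23) + (-2)·(-16) + (-2)·(22) + 0·1 = 5
  c_4 = 0·25 + (-1)·(-23) + (1)·(-16) + 0·22 + (-1)·(1) = 6
  c_5 = (-1)·(25) + (0)·(-23) + (-3)·(-16) + (-1)·(22) + 2·1 = 3
Writing each c_i in base p = 3:
  c_1 = 3 = 0·3^0 + 1·3^1
  c_2 = 1 = 1·3^0
  c_3 = 5 = 2·3^0 + 1·3^1
  c_4 = 6 = 0·3^0 + 2·3^1
  c_5 = 3 = 0·3^0 + 1·3^1
p-restricted factor λ_0 = (0, 1, 2, 0, 0)
p-restricted factor λ_1 = (1, 0, 1, 2, 1)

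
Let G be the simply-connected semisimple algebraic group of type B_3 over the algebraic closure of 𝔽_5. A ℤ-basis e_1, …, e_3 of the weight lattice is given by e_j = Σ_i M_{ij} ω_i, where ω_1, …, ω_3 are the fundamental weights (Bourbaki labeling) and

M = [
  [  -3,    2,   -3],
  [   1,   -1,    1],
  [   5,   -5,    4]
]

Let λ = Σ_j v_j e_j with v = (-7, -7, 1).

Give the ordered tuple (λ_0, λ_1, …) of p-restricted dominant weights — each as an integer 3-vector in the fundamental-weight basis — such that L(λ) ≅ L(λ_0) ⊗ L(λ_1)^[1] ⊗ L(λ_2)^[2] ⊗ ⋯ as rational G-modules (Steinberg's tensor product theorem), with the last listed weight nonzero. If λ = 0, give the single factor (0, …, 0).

((4, 1, 4),)

Change of basis e → ω: c = M·v where v = (-7, -7, 1):
  c_1 = (-3)·(-7) + (2)·(-7) + (-3)·(1) = 4
  c_2 = (1)·(-7) + (-1)·(-7) + 1·1 = 1
  c_3 = (5)·(-7) + (-5)·(-7) + 4·1 = 4
Base-5 expansion of each c_i:
  c_1 = 4 = 4·5^0
  c_2 = 1 = 1·5^0
  c_3 = 4 = 4·5^0
p-restricted factor λ_0 = (4, 1, 4)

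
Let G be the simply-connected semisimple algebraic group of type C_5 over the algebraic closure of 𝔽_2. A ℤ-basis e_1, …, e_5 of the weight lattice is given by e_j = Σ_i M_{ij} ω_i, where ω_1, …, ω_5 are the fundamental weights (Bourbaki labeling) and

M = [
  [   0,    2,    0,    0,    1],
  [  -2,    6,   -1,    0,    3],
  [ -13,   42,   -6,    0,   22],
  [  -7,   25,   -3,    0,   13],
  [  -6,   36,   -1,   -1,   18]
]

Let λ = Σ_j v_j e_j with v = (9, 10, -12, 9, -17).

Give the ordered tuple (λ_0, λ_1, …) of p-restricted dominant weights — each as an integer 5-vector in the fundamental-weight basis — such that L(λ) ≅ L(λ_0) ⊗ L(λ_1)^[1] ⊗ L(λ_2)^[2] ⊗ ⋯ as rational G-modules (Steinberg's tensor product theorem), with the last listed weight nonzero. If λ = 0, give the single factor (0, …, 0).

((1, 1, 1, 0, 1), (1, 1, 0, 1, 1))

Compute c_i = Σ_j M_{ij} v_j with v = (9, 10, -12, 9, -17):
  c_1 = (0)·(9) + (2)·(10) + (0)·(-12) + (0)·(9) + (1)·(-17) = 3
  c_2 = (-2)·(9) + (6)·(10) + (-1)·(-12) + (0)·(9) + (3)·(-17) = 3
  c_3 = (-13)·(9) + (42)·(10) + (-6)·(-12) + (0)·(9) + (22)·(-17) = 1
  c_4 = (-7)·(9) + (25)·(10) + (-3)·(-12) + (0)·(9) + (13)·(-17) = 2
  c_5 = (-6)·(9) + (36)·(10) + (-1)·(-12) + (-1)·(9) + (18)·(-17) = 3
p = 2; digits c_i = Σ_j d_{ij}·2^j, 0 ≤ d_{ij} < 2:
  c_1 = 3 = 1·2^0 + 1·2^1
  c_2 = 3 = 1·2^0 + 1·2^1
  c_3 = 1 = 1·2^0
  c_4 = 2 = 0·2^0 + 1·2^1
  c_5 = 3 = 1·2^0 + 1·2^1
λ_0 = (1, 1, 1, 0, 1)
λ_1 = (1, 1, 0, 1, 1)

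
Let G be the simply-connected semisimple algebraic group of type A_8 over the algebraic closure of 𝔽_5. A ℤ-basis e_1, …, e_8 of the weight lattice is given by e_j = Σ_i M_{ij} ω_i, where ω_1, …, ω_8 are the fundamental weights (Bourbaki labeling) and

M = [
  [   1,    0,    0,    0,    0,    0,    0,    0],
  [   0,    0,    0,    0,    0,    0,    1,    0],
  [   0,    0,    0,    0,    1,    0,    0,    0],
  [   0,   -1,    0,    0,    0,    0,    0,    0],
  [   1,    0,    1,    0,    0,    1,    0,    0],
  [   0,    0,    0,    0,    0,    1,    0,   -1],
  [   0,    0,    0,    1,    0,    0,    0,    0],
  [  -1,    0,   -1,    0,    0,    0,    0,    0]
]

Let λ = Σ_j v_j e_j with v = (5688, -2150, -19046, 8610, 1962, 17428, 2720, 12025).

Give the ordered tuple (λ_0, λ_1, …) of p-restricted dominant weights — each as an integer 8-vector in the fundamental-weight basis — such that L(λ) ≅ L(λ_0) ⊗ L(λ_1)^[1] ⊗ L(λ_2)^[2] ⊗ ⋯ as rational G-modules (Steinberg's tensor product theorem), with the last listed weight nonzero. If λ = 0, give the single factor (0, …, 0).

((3, 0, 2, 0, 0, 3, 0, 3), (2, 4, 2, 0, 4, 0, 2, 1), (2, 3, 3, 1, 2, 1, 4, 4), (0, 1, 0, 2, 2, 3, 3, 1), (4, 4, 3, 3, 1, 3, 3, 1), (1, 0, 0, 0, 1, 1, 2, 4))

ω-coordinates c = M·v, v = (5688, -2150, -19046, 8610, 1962, 17428, 2720, 12025):
  c_1 = 1*5688 + 0*-2150 + 0*-19046 + 0*8610 + 0*1962 + 0*17428 + 0*2720 + 0*12025 = 5688
  c_2 = 0*5688 + 0*-2150 + 0*-19046 + 0*8610 + 0*1962 + 0*17428 + 1*2720 + 0*12025 = 2720
  c_3 = 0*5688 + 0*-2150 + 0*-19046 + 0*8610 + 1*1962 + 0*17428 + 0*2720 + 0*12025 = 1962
  c_4 = 0*5688 + -1*-2150 + 0*-19046 + 0*8610 + 0*1962 + 0*17428 + 0*2720 + 0*12025 = 2150
  c_5 = 1*5688 + 0*-2150 + 1*-19046 + 0*8610 + 0*1962 + 1*17428 + 0*2720 + 0*12025 = 4070
  c_6 = 0*5688 + 0*-2150 + 0*-19046 + 0*8610 + 0*1962 + 1*17428 + 0*2720 + -1*12025 = 5403
  c_7 = 0*5688 + 0*-2150 + 0*-19046 + 1*8610 + 0*1962 + 0*17428 + 0*2720 + 0*12025 = 8610
  c_8 = -1*5688 + 0*-2150 + -1*-19046 + 0*8610 + 0*1962 + 0*17428 + 0*2720 + 0*12025 = 13358
Writing each c_i in base p = 5:
  c_1 = 5688 = 3·5^0 + 2·5^1 + 2·5^2 + 0·5^3 + 4·5^4 + 1·5^5
  c_2 = 2720 = 0·5^0 + 4·5^1 + 3·5^2 + 1·5^3 + 4·5^4
  c_3 = 1962 = 2·5^0 + 2·5^1 + 3·5^2 + 0·5^3 + 3·5^4
  c_4 = 2150 = 0·5^0 + 0·5^1 + 1·5^2 + 2·5^3 + 3·5^4
  c_5 = 4070 = 0·5^0 + 4·5^1 + 2·5^2 + 2·5^3 + 1·5^4 + 1·5^5
  c_6 = 5403 = 3·5^0 + 0·5^1 + 1·5^2 + 3·5^3 + 3·5^4 + 1·5^5
  c_7 = 8610 = 0·5^0 + 2·5^1 + 4·5^2 + 3·5^3 + 3·5^4 + 2·5^5
  c_8 = 13358 = 3·5^0 + 1·5^1 + 4·5^2 + 1·5^3 + 1·5^4 + 4·5^5
p-restricted factor λ_0 = (3, 0, 2, 0, 0, 3, 0, 3)
p-restricted factor λ_1 = (2, 4, 2, 0, 4, 0, 2, 1)
p-restricted factor λ_2 = (2, 3, 3, 1, 2, 1, 4, 4)
p-restricted factor λ_3 = (0, 1, 0, 2, 2, 3, 3, 1)
p-restricted factor λ_4 = (4, 4, 3, 3, 1, 3, 3, 1)
p-restricted factor λ_5 = (1, 0, 0, 0, 1, 1, 2, 4)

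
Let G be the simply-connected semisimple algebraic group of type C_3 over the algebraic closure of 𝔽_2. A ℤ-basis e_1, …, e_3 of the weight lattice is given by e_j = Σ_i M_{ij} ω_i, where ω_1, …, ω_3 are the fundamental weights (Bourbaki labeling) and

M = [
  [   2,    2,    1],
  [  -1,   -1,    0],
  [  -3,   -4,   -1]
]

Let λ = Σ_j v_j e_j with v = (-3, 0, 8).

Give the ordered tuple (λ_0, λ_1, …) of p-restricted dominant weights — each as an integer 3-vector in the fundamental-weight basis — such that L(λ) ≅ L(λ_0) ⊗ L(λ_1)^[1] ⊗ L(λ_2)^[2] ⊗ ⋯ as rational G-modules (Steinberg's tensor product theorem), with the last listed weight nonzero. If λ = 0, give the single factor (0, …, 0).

Converting to the ω-basis (c_i = row i of M dotted with v = (-3, 0, 8)):
  c_1 = (2)·(-3) + (2)·(0) + (1)·(8) = 2
  c_2 = (-1)·(-3) + (-1)·(0) + (0)·(8) = 3
  c_3 = (-3)·(-3) + (-4)·(0) + (-1)·(8) = 1
p = 2; digits c_i = Σ_j d_{ij}·2^j, 0 ≤ d_{ij} < 2:
  c_1 = 2 = 0·2^0 + 1·2^1
  c_2 = 3 = 1·2^0 + 1·2^1
  c_3 = 1 = 1·2^0
Factor λ_0 = (0, 1, 1)
Factor λ_1 = (1, 1, 0)

((0, 1, 1), (1, 1, 0))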